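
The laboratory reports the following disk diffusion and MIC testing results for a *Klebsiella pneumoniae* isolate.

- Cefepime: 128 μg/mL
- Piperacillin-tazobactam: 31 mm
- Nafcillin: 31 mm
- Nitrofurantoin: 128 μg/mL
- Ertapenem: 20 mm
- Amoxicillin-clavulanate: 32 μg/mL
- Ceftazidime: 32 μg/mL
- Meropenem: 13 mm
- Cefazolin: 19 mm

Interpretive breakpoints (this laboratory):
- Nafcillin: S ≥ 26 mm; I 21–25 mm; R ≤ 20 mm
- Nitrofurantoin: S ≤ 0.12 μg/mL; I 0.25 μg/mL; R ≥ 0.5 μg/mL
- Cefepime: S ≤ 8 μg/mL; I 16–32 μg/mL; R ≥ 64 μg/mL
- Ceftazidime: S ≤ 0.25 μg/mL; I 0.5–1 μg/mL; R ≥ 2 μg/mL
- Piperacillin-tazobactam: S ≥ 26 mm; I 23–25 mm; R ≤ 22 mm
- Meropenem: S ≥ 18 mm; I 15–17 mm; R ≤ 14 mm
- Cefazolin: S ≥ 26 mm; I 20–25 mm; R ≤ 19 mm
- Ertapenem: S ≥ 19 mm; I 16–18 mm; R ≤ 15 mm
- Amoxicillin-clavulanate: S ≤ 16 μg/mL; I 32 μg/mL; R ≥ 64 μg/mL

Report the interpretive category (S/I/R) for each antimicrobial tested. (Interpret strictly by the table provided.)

R, S, S, R, S, I, R, R, R

Cefepime 128 μg/mL: ≥ 64 μg/mL ⇒ Resistant
Piperacillin-tazobactam 31 mm: ≥ 26 mm ⇒ S
Nafcillin: 31 mm is ≥ 26 mm ⇒ S
Nitrofurantoin (128 μg/mL) ≥ 0.5 μg/mL — resistant
Ertapenem 20 mm: ≥ 19 mm → susceptible
Amoxicillin-clavulanate (32 μg/mL) = 32 μg/mL — intermediate
Ceftazidime: 32 μg/mL is ≥ 2 μg/mL ⇒ resistant
Meropenem (13 mm) ≤ 14 mm — resistant
Cefazolin 19 mm: ≤ 19 mm ⇒ Resistant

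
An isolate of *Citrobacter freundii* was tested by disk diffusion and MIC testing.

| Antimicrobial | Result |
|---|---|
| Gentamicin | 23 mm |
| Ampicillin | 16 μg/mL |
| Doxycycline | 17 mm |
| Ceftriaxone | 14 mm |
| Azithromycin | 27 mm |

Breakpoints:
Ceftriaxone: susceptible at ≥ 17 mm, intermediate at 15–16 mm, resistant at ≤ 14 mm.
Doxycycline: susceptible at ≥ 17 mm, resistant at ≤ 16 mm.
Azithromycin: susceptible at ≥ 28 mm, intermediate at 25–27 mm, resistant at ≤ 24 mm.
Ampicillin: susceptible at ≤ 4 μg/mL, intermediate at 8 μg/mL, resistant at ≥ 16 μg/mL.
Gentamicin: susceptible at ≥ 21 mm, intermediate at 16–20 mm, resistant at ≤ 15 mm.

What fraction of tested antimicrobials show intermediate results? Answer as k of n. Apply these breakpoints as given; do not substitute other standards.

Gentamicin: 23 mm is ≥ 21 mm → Susceptible
Ampicillin 16 μg/mL: ≥ 16 μg/mL → Resistant
Doxycycline 17 mm: ≥ 17 mm ⇒ susceptible
Ceftriaxone (14 mm) ≤ 14 mm ⇒ Resistant
Azithromycin (27 mm) in 25–27 mm → I
Intermediate: 1/5

1 of 5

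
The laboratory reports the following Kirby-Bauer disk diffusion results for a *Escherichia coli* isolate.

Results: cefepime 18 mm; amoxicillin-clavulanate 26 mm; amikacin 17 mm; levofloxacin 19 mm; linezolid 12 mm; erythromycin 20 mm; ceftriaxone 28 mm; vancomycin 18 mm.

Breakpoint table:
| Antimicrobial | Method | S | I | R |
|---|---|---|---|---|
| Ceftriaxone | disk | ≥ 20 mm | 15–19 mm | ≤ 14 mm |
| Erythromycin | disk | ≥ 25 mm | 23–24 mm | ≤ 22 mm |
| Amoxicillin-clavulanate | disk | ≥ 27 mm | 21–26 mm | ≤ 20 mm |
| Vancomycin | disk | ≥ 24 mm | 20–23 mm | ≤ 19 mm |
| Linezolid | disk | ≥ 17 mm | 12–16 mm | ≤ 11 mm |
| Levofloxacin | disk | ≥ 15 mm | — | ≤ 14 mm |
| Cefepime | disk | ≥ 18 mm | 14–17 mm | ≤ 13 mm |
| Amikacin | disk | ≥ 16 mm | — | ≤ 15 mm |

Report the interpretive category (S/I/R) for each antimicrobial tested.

Cefepime (18 mm) ≥ 18 mm ⇒ susceptible
Amoxicillin-clavulanate (26 mm) in 21–26 mm ⇒ intermediate
Amikacin: 17 mm is ≥ 16 mm ⇒ S
Levofloxacin (19 mm) ≥ 15 mm — S
Linezolid 12 mm: in 12–16 mm ⇒ intermediate
Erythromycin 20 mm: ≤ 22 mm — Resistant
Ceftriaxone 28 mm: ≥ 20 mm — S
Vancomycin: 18 mm is ≤ 19 mm → Resistant

S, I, S, S, I, R, S, R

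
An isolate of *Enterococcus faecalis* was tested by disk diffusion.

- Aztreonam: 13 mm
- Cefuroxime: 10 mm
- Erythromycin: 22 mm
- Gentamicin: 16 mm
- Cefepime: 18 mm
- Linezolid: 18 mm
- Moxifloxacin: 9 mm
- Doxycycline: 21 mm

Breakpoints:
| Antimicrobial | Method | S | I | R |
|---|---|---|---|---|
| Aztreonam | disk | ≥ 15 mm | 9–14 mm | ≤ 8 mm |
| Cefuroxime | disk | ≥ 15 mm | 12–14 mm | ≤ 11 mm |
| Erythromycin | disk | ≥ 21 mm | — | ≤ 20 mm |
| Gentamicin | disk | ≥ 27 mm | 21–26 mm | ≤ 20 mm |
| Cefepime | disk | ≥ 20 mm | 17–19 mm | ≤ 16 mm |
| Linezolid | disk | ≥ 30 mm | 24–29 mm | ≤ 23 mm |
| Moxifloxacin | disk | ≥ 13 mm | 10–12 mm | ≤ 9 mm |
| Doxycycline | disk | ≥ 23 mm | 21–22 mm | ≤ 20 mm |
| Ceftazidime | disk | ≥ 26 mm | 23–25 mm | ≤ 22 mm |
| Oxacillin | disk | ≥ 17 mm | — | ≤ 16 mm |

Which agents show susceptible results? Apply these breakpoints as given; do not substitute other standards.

erythromycin

Aztreonam: 13 mm is in 9–14 mm → Intermediate
Cefuroxime (10 mm) ≤ 11 mm ⇒ Resistant
Erythromycin 22 mm: ≥ 21 mm → S
Gentamicin 16 mm: ≤ 20 mm ⇒ Resistant
Cefepime (18 mm) in 17–19 mm — intermediate
Linezolid: 18 mm is ≤ 23 mm → Resistant
Moxifloxacin 9 mm: ≤ 9 mm — R
Doxycycline 21 mm: in 21–22 mm ⇒ I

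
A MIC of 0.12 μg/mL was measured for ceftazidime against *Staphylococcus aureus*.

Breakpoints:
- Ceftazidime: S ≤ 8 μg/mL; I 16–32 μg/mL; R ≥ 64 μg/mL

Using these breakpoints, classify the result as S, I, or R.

Ceftazidime (0.12 μg/mL) ≤ 8 μg/mL → susceptible

S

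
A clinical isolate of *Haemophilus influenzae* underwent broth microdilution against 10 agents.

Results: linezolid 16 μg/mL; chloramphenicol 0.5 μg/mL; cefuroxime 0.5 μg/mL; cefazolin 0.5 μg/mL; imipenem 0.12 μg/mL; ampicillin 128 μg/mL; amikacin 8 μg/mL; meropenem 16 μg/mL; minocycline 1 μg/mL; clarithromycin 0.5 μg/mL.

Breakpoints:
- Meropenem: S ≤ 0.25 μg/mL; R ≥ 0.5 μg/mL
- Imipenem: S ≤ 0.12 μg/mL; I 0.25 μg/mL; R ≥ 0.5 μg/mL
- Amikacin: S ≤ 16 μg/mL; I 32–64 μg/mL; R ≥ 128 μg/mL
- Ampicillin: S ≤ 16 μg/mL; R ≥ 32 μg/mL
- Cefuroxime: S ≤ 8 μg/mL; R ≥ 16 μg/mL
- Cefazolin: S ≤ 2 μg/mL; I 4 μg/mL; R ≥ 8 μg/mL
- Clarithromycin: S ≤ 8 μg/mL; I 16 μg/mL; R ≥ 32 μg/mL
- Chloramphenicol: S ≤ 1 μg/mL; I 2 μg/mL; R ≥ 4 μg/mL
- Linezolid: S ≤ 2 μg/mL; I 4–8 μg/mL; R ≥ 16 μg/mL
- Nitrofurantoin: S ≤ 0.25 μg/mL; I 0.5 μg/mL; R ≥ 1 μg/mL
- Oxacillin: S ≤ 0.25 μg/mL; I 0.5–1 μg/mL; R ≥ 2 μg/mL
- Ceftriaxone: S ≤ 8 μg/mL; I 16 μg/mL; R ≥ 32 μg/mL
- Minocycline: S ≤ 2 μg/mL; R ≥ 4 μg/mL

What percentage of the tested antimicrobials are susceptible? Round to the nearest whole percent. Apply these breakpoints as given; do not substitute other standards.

70%

Linezolid: 16 μg/mL is ≥ 16 μg/mL — Resistant
Chloramphenicol (0.5 μg/mL) ≤ 1 μg/mL — S
Cefuroxime (0.5 μg/mL) ≤ 8 μg/mL ⇒ Susceptible
Cefazolin (0.5 μg/mL) ≤ 2 μg/mL ⇒ susceptible
Imipenem 0.12 μg/mL: ≤ 0.12 μg/mL ⇒ Susceptible
Ampicillin (128 μg/mL) ≥ 32 μg/mL → resistant
Amikacin (8 μg/mL) ≤ 16 μg/mL — Susceptible
Meropenem: 16 μg/mL is ≥ 0.5 μg/mL → resistant
Minocycline (1 μg/mL) ≤ 2 μg/mL ⇒ susceptible
Clarithromycin (0.5 μg/mL) ≤ 8 μg/mL → S
Susceptible: 7/10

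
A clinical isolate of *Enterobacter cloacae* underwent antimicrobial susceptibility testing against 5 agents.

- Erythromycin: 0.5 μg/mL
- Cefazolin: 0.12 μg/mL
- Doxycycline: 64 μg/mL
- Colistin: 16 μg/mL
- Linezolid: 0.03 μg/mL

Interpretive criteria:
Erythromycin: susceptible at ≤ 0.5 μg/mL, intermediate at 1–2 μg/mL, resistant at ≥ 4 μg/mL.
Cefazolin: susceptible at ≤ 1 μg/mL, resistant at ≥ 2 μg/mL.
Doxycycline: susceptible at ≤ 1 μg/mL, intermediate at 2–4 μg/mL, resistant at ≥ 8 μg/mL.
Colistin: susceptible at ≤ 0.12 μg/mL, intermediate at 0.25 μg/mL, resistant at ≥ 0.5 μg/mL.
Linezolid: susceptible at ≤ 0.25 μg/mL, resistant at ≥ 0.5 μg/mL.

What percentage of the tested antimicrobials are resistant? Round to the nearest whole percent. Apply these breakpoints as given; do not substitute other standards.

Erythromycin: 0.5 μg/mL is ≤ 0.5 μg/mL ⇒ S
Cefazolin: 0.12 μg/mL is ≤ 1 μg/mL ⇒ Susceptible
Doxycycline (64 μg/mL) ≥ 8 μg/mL ⇒ resistant
Colistin 16 μg/mL: ≥ 0.5 μg/mL — resistant
Linezolid: 0.03 μg/mL is ≤ 0.25 μg/mL ⇒ S
Resistant: 2/5

40%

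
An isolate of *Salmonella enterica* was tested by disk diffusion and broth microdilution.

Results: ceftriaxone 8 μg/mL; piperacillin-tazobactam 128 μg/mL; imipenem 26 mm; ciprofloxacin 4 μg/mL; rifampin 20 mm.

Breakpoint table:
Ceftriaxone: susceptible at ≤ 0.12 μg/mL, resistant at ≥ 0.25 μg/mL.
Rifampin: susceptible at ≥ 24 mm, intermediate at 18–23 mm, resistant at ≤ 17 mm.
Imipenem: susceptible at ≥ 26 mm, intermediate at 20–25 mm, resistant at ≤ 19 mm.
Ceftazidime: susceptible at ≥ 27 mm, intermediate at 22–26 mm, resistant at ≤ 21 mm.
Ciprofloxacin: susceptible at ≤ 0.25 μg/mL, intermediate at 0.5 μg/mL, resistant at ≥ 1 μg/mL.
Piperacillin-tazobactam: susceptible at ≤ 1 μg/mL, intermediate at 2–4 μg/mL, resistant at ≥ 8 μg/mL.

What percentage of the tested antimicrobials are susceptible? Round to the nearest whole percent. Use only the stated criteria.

Ceftriaxone: 8 μg/mL is ≥ 0.25 μg/mL ⇒ resistant
Piperacillin-tazobactam: 128 μg/mL is ≥ 8 μg/mL — Resistant
Imipenem: 26 mm is ≥ 26 mm — Susceptible
Ciprofloxacin: 4 μg/mL is ≥ 1 μg/mL — Resistant
Rifampin (20 mm) in 18–23 mm — I
Susceptible: 1/5

20%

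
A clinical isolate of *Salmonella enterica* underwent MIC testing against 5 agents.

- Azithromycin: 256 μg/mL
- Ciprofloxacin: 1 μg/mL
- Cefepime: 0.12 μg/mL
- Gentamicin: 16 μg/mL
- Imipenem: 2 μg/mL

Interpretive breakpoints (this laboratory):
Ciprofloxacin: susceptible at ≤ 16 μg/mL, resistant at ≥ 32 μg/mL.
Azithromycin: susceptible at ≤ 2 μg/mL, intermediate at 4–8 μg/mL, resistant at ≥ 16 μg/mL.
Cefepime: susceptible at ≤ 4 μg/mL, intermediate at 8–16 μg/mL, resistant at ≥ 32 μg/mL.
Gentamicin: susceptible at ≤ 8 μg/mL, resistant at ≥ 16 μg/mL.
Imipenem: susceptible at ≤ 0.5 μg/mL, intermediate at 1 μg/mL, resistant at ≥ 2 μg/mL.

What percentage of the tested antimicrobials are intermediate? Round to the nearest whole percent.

0%

Azithromycin (256 μg/mL) ≥ 16 μg/mL ⇒ R
Ciprofloxacin 1 μg/mL: ≤ 16 μg/mL → susceptible
Cefepime 0.12 μg/mL: ≤ 4 μg/mL → Susceptible
Gentamicin (16 μg/mL) ≥ 16 μg/mL ⇒ resistant
Imipenem (2 μg/mL) ≥ 2 μg/mL → resistant
Intermediate: 0/5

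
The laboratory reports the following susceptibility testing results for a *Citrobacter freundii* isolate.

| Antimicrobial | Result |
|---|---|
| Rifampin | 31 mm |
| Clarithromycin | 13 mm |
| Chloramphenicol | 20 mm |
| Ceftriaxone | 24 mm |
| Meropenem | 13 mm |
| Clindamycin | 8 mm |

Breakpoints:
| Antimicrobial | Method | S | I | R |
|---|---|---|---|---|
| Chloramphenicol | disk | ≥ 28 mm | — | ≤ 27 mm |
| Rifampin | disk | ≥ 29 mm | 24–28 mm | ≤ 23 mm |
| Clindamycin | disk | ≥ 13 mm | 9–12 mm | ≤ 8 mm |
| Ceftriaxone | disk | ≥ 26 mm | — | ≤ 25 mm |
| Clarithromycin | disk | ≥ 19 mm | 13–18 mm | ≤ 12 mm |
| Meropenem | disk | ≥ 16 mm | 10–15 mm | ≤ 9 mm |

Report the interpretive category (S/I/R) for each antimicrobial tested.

Rifampin: 31 mm is ≥ 29 mm — susceptible
Clarithromycin 13 mm: in 13–18 mm — Intermediate
Chloramphenicol 20 mm: ≤ 27 mm ⇒ Resistant
Ceftriaxone (24 mm) ≤ 25 mm → Resistant
Meropenem: 13 mm is in 10–15 mm — Intermediate
Clindamycin: 8 mm is ≤ 8 mm — R

S, I, R, R, I, R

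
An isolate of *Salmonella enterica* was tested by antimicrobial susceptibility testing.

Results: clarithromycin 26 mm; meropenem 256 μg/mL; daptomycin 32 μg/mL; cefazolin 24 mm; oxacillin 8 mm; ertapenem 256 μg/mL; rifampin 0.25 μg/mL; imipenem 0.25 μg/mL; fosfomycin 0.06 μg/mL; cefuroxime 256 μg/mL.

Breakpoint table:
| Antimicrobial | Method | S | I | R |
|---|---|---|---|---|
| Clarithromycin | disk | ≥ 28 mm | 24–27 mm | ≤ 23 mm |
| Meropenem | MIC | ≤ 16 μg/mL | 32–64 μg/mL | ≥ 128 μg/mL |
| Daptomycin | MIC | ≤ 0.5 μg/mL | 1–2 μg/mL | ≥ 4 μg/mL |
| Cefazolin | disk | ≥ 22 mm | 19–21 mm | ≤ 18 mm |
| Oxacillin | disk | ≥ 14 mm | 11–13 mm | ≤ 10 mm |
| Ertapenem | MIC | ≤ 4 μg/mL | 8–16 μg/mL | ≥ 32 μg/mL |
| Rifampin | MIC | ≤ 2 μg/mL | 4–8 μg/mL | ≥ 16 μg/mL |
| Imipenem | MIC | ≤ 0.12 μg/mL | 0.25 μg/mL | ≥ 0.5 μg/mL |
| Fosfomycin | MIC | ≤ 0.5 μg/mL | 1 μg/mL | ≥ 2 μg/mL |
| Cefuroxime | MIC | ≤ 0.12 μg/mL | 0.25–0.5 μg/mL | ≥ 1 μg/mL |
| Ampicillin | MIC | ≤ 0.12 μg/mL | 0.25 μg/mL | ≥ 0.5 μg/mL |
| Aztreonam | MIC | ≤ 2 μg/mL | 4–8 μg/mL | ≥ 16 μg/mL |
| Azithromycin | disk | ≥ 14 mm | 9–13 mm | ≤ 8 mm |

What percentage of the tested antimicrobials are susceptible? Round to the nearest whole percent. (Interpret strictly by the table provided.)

Clarithromycin (26 mm) in 24–27 mm ⇒ Intermediate
Meropenem (256 μg/mL) ≥ 128 μg/mL → resistant
Daptomycin: 32 μg/mL is ≥ 4 μg/mL — resistant
Cefazolin: 24 mm is ≥ 22 mm → Susceptible
Oxacillin: 8 mm is ≤ 10 mm → resistant
Ertapenem: 256 μg/mL is ≥ 32 μg/mL ⇒ R
Rifampin 0.25 μg/mL: ≤ 2 μg/mL — susceptible
Imipenem: 0.25 μg/mL is = 0.25 μg/mL → intermediate
Fosfomycin: 0.06 μg/mL is ≤ 0.5 μg/mL — S
Cefuroxime 256 μg/mL: ≥ 1 μg/mL → R
Susceptible: 3/10

30%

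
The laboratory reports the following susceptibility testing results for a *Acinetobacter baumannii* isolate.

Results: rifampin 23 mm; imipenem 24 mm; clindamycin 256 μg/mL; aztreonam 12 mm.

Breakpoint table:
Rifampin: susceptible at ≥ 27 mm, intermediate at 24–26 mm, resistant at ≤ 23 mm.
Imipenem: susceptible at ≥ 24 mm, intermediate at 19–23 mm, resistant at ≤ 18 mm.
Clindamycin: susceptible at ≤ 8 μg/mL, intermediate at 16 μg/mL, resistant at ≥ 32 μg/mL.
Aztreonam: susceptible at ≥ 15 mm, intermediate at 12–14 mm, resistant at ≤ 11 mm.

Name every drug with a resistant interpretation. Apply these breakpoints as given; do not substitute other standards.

rifampin, clindamycin

Rifampin: 23 mm is ≤ 23 mm → R
Imipenem (24 mm) ≥ 24 mm ⇒ susceptible
Clindamycin 256 μg/mL: ≥ 32 μg/mL → resistant
Aztreonam: 12 mm is in 12–14 mm ⇒ intermediate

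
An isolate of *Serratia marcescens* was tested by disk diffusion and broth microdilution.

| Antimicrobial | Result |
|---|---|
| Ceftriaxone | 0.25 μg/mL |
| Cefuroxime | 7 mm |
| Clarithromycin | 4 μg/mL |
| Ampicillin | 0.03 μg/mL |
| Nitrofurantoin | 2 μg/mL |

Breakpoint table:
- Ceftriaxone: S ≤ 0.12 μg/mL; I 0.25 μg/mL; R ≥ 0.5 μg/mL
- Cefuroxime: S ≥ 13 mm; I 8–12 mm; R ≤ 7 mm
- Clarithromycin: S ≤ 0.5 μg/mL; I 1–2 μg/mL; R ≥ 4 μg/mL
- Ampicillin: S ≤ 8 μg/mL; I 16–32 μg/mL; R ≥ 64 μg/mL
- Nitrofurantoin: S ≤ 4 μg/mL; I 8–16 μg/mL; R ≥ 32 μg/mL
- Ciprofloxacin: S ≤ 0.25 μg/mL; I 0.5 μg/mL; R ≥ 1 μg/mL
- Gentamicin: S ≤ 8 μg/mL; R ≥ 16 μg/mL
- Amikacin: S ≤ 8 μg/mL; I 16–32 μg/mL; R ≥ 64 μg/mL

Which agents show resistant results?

cefuroxime, clarithromycin

Ceftriaxone: 0.25 μg/mL is = 0.25 μg/mL → I
Cefuroxime: 7 mm is ≤ 7 mm — resistant
Clarithromycin (4 μg/mL) ≥ 4 μg/mL → R
Ampicillin 0.03 μg/mL: ≤ 8 μg/mL ⇒ Susceptible
Nitrofurantoin: 2 μg/mL is ≤ 4 μg/mL → susceptible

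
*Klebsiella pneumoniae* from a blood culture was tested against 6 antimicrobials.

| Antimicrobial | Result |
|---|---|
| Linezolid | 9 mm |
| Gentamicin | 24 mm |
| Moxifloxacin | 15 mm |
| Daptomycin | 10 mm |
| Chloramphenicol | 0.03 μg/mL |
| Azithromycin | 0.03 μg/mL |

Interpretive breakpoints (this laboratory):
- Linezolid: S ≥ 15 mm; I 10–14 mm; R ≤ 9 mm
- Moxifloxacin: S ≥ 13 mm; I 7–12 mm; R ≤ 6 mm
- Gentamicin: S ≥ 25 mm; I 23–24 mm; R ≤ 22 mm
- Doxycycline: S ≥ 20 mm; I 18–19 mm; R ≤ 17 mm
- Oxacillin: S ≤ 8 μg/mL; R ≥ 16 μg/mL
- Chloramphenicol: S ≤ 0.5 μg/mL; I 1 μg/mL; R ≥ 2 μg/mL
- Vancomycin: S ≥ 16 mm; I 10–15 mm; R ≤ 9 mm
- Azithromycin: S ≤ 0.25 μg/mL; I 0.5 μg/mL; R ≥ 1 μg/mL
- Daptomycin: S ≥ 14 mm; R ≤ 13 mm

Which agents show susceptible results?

Linezolid 9 mm: ≤ 9 mm → R
Gentamicin (24 mm) in 23–24 mm → I
Moxifloxacin: 15 mm is ≥ 13 mm → susceptible
Daptomycin 10 mm: ≤ 13 mm — resistant
Chloramphenicol (0.03 μg/mL) ≤ 0.5 μg/mL — S
Azithromycin (0.03 μg/mL) ≤ 0.25 μg/mL ⇒ S

moxifloxacin, chloramphenicol, azithromycin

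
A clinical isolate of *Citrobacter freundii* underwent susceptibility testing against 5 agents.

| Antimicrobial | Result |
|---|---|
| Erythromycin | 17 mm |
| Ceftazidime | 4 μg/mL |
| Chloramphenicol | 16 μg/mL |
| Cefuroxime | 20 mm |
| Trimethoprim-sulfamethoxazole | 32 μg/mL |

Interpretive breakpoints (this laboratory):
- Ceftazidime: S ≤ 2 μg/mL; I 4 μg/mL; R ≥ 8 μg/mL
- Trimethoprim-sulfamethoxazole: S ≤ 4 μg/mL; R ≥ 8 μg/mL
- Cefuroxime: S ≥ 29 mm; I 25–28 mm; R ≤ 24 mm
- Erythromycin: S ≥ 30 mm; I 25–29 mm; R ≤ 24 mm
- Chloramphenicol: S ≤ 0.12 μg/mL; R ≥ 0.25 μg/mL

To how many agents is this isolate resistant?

Erythromycin 17 mm: ≤ 24 mm ⇒ R
Ceftazidime: 4 μg/mL is = 4 μg/mL — I
Chloramphenicol: 16 μg/mL is ≥ 0.25 μg/mL ⇒ Resistant
Cefuroxime: 20 mm is ≤ 24 mm ⇒ Resistant
Trimethoprim-sulfamethoxazole (32 μg/mL) ≥ 8 μg/mL → resistant
Resistant: 4

4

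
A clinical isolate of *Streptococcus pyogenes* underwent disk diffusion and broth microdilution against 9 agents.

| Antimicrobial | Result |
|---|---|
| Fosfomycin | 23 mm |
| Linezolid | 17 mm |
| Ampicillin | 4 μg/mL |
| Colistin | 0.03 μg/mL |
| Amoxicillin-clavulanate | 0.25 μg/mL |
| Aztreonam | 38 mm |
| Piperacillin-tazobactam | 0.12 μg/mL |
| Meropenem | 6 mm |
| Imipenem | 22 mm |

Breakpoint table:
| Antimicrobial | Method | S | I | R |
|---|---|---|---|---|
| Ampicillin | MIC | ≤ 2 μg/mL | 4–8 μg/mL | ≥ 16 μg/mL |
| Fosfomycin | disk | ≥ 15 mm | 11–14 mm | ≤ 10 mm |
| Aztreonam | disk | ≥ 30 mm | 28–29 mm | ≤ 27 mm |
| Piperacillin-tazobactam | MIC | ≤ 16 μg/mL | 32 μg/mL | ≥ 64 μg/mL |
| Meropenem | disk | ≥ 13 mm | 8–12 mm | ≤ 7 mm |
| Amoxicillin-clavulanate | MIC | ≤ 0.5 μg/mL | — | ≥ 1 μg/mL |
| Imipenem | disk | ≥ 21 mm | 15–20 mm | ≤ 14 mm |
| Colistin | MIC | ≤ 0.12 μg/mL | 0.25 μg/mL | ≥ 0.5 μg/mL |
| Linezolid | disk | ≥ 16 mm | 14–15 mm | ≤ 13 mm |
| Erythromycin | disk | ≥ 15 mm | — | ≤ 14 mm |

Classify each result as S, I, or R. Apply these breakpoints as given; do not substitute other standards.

S, S, I, S, S, S, S, R, S

Fosfomycin: 23 mm is ≥ 15 mm ⇒ susceptible
Linezolid: 17 mm is ≥ 16 mm — S
Ampicillin (4 μg/mL) in 4–8 μg/mL → I
Colistin: 0.03 μg/mL is ≤ 0.12 μg/mL ⇒ susceptible
Amoxicillin-clavulanate (0.25 μg/mL) ≤ 0.5 μg/mL ⇒ susceptible
Aztreonam (38 mm) ≥ 30 mm → S
Piperacillin-tazobactam (0.12 μg/mL) ≤ 16 μg/mL — S
Meropenem (6 mm) ≤ 7 mm → Resistant
Imipenem: 22 mm is ≥ 21 mm ⇒ Susceptible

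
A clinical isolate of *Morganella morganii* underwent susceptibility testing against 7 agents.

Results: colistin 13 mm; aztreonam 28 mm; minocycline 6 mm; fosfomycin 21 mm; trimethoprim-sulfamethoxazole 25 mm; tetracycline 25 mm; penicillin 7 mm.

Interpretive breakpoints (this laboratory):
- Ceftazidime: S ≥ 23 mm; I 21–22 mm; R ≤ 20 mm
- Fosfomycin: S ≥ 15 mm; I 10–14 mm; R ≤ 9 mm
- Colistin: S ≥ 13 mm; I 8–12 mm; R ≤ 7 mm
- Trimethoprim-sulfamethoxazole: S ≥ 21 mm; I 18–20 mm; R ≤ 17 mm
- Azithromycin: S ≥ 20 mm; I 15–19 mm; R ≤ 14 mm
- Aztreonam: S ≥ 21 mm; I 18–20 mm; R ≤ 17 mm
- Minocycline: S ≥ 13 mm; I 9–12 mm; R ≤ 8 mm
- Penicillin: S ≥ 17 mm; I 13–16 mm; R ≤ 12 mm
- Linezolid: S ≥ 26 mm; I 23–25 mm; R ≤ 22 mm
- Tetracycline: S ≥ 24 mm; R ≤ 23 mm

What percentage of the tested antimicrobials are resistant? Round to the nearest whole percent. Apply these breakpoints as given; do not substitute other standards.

Colistin (13 mm) ≥ 13 mm — Susceptible
Aztreonam (28 mm) ≥ 21 mm ⇒ Susceptible
Minocycline 6 mm: ≤ 8 mm — Resistant
Fosfomycin: 21 mm is ≥ 15 mm → susceptible
Trimethoprim-sulfamethoxazole (25 mm) ≥ 21 mm — susceptible
Tetracycline: 25 mm is ≥ 24 mm → Susceptible
Penicillin (7 mm) ≤ 12 mm ⇒ Resistant
Resistant: 2/7

29%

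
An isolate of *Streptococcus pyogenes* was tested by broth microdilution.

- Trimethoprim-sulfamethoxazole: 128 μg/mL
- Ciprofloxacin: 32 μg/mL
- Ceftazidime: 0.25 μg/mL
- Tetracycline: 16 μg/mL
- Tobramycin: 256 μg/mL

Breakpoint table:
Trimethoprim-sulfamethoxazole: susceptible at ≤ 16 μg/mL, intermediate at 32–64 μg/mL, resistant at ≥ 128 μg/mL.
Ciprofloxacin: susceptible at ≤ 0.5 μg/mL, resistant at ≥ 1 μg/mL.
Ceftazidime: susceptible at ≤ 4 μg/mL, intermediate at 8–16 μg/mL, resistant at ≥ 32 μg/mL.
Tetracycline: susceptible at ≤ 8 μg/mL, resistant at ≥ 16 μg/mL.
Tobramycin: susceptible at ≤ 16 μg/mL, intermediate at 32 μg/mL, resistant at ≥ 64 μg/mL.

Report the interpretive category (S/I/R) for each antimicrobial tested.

Trimethoprim-sulfamethoxazole: 128 μg/mL is ≥ 128 μg/mL — Resistant
Ciprofloxacin: 32 μg/mL is ≥ 1 μg/mL — R
Ceftazidime (0.25 μg/mL) ≤ 4 μg/mL → Susceptible
Tetracycline: 16 μg/mL is ≥ 16 μg/mL ⇒ R
Tobramycin 256 μg/mL: ≥ 64 μg/mL → R

R, R, S, R, R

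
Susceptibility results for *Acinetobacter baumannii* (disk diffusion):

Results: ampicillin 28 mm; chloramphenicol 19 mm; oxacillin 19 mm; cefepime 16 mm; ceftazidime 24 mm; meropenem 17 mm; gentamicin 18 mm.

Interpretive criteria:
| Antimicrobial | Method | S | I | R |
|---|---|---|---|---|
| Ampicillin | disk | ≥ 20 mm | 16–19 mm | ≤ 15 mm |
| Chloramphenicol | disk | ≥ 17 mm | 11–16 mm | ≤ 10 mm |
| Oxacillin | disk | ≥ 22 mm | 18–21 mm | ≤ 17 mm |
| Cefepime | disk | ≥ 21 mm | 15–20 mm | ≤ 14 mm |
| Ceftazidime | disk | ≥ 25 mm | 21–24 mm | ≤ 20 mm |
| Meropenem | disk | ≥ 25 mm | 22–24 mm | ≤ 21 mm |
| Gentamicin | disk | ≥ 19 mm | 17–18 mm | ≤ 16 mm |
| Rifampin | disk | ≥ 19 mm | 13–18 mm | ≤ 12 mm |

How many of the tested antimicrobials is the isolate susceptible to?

Ampicillin: 28 mm is ≥ 20 mm → Susceptible
Chloramphenicol: 19 mm is ≥ 17 mm → susceptible
Oxacillin 19 mm: in 18–21 mm — Intermediate
Cefepime 16 mm: in 15–20 mm — I
Ceftazidime (24 mm) in 21–24 mm → intermediate
Meropenem: 17 mm is ≤ 21 mm → R
Gentamicin: 18 mm is in 17–18 mm ⇒ intermediate
Susceptible: 2

2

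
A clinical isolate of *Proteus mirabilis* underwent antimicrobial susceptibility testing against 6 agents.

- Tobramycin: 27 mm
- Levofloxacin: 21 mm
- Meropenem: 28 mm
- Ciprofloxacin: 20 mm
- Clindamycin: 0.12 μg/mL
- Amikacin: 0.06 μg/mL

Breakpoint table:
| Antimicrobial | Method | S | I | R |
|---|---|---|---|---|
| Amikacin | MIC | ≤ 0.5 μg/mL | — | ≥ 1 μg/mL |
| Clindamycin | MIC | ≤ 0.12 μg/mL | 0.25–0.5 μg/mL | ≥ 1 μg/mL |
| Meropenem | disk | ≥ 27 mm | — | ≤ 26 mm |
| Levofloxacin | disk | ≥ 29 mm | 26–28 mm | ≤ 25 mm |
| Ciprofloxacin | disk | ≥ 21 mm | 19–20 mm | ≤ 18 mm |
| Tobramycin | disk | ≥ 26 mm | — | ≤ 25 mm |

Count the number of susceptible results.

4

Tobramycin 27 mm: ≥ 26 mm — Susceptible
Levofloxacin 21 mm: ≤ 25 mm → Resistant
Meropenem: 28 mm is ≥ 27 mm → S
Ciprofloxacin (20 mm) in 19–20 mm → I
Clindamycin 0.12 μg/mL: ≤ 0.12 μg/mL ⇒ susceptible
Amikacin (0.06 μg/mL) ≤ 0.5 μg/mL ⇒ susceptible
Susceptible: 4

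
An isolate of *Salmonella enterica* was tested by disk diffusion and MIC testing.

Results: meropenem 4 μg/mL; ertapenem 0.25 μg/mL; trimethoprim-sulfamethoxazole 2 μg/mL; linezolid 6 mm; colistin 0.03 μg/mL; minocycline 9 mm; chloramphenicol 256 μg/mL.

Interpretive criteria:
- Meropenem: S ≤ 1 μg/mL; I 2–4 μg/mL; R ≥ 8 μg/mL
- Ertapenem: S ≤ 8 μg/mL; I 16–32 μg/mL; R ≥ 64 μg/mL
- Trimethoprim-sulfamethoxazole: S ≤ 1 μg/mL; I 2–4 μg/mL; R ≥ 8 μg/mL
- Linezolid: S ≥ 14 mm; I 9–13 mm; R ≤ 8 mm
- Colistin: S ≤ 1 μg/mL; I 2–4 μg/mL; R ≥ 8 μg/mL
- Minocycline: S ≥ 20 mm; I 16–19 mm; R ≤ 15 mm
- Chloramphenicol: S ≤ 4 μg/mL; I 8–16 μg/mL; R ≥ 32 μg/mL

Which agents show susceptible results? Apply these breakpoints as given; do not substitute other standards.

Meropenem 4 μg/mL: in 2–4 μg/mL → intermediate
Ertapenem: 0.25 μg/mL is ≤ 8 μg/mL → susceptible
Trimethoprim-sulfamethoxazole: 2 μg/mL is in 2–4 μg/mL — Intermediate
Linezolid 6 mm: ≤ 8 mm — R
Colistin 0.03 μg/mL: ≤ 1 μg/mL → S
Minocycline: 9 mm is ≤ 15 mm ⇒ Resistant
Chloramphenicol (256 μg/mL) ≥ 32 μg/mL — Resistant

ertapenem, colistin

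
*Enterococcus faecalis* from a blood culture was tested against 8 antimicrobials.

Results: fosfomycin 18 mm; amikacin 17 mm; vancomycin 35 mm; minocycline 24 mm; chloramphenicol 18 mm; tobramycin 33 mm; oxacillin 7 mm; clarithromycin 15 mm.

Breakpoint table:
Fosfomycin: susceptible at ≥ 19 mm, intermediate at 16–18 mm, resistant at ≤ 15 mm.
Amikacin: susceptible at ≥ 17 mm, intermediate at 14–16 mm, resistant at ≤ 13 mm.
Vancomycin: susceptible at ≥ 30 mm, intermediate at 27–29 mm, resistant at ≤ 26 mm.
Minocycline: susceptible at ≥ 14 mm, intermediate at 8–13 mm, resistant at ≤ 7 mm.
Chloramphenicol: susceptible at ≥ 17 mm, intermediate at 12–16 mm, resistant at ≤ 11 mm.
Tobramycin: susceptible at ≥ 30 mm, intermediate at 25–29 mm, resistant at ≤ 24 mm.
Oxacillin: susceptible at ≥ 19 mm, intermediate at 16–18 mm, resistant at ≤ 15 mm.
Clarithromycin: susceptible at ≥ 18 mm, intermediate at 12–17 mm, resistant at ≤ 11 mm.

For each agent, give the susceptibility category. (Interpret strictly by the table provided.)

I, S, S, S, S, S, R, I

Fosfomycin: 18 mm is in 16–18 mm — intermediate
Amikacin (17 mm) ≥ 17 mm → susceptible
Vancomycin: 35 mm is ≥ 30 mm ⇒ S
Minocycline (24 mm) ≥ 14 mm ⇒ Susceptible
Chloramphenicol: 18 mm is ≥ 17 mm — S
Tobramycin (33 mm) ≥ 30 mm ⇒ S
Oxacillin (7 mm) ≤ 15 mm — R
Clarithromycin 15 mm: in 12–17 mm → intermediate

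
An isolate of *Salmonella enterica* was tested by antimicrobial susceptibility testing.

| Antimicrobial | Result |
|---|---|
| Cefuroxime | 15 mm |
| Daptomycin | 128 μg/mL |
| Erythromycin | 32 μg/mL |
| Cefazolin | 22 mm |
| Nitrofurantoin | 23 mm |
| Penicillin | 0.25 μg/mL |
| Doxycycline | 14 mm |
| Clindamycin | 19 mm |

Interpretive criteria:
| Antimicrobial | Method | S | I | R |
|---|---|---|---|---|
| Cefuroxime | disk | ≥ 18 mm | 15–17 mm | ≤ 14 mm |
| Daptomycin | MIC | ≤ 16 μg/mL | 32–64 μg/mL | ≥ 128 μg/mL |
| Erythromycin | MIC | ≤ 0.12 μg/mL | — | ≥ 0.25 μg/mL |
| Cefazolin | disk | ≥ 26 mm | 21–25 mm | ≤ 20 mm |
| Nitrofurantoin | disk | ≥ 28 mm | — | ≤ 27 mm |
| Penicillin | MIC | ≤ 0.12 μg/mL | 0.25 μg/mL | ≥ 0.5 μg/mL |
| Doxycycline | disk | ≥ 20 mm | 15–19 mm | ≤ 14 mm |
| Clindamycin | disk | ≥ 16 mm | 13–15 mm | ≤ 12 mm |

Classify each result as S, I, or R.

Cefuroxime 15 mm: in 15–17 mm → intermediate
Daptomycin (128 μg/mL) ≥ 128 μg/mL → R
Erythromycin (32 μg/mL) ≥ 0.25 μg/mL ⇒ R
Cefazolin: 22 mm is in 21–25 mm → intermediate
Nitrofurantoin (23 mm) ≤ 27 mm — Resistant
Penicillin 0.25 μg/mL: = 0.25 μg/mL → I
Doxycycline (14 mm) ≤ 14 mm → R
Clindamycin: 19 mm is ≥ 16 mm ⇒ Susceptible

I, R, R, I, R, I, R, S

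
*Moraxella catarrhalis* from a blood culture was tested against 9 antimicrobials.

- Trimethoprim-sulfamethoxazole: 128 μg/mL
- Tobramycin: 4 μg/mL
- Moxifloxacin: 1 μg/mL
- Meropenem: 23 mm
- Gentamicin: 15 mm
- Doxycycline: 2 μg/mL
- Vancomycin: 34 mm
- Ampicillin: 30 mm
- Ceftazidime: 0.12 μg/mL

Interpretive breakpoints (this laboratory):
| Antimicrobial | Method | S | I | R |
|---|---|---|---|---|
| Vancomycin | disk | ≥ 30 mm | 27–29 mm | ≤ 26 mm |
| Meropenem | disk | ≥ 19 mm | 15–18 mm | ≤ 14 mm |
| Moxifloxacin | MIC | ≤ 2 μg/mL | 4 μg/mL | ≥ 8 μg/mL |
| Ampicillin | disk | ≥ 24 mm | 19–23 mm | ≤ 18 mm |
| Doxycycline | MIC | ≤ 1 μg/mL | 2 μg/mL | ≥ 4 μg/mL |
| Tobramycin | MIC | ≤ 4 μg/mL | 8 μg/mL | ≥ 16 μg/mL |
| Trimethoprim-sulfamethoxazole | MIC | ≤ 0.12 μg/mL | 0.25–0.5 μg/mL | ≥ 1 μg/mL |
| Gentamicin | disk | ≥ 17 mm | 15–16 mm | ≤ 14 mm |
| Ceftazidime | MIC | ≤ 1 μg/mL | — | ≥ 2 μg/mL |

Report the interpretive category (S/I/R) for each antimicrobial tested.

R, S, S, S, I, I, S, S, S

Trimethoprim-sulfamethoxazole (128 μg/mL) ≥ 1 μg/mL ⇒ resistant
Tobramycin: 4 μg/mL is ≤ 4 μg/mL → S
Moxifloxacin (1 μg/mL) ≤ 2 μg/mL ⇒ Susceptible
Meropenem (23 mm) ≥ 19 mm — Susceptible
Gentamicin 15 mm: in 15–16 mm ⇒ I
Doxycycline 2 μg/mL: = 2 μg/mL ⇒ I
Vancomycin: 34 mm is ≥ 30 mm — susceptible
Ampicillin 30 mm: ≥ 24 mm — S
Ceftazidime: 0.12 μg/mL is ≤ 1 μg/mL — susceptible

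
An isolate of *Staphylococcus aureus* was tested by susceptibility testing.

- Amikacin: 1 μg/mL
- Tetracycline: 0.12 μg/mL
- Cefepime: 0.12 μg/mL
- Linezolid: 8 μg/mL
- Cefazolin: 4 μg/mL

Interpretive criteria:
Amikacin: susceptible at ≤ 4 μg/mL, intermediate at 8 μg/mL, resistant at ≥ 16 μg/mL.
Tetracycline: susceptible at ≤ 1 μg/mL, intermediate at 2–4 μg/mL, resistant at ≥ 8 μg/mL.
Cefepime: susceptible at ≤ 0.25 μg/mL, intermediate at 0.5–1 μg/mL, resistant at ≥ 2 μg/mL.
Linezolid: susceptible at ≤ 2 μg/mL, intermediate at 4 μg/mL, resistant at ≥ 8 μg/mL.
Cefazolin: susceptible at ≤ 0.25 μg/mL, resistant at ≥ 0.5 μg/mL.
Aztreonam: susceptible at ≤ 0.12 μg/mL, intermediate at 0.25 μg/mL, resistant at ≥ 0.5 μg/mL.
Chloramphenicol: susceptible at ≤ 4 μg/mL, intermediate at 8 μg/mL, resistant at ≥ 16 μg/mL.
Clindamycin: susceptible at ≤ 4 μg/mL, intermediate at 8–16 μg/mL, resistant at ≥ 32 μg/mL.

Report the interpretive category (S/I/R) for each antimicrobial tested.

Amikacin: 1 μg/mL is ≤ 4 μg/mL ⇒ susceptible
Tetracycline 0.12 μg/mL: ≤ 1 μg/mL ⇒ S
Cefepime: 0.12 μg/mL is ≤ 0.25 μg/mL → Susceptible
Linezolid: 8 μg/mL is ≥ 8 μg/mL ⇒ Resistant
Cefazolin: 4 μg/mL is ≥ 0.5 μg/mL ⇒ Resistant

S, S, S, R, R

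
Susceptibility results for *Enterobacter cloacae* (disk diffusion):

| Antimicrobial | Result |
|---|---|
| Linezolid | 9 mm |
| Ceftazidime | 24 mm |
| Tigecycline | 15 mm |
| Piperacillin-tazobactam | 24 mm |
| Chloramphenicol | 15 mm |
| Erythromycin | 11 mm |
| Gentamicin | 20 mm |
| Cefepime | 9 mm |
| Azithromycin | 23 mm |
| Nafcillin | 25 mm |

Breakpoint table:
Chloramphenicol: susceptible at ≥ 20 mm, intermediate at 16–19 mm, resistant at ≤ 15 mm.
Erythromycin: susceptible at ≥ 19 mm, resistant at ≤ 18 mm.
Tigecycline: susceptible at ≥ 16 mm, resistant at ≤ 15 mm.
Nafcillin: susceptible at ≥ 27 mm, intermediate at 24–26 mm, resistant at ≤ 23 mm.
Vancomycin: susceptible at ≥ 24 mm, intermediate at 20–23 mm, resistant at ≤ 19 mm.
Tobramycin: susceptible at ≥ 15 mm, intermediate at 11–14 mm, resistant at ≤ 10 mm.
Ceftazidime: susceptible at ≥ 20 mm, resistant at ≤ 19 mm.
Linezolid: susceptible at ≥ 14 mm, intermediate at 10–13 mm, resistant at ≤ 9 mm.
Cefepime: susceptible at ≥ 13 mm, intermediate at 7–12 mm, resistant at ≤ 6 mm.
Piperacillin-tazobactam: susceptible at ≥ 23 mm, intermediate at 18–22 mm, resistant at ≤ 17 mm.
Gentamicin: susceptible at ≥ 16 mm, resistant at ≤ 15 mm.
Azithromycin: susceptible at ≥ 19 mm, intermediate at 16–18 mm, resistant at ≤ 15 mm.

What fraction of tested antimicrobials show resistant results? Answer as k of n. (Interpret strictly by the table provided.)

4 of 10

Linezolid (9 mm) ≤ 9 mm → R
Ceftazidime: 24 mm is ≥ 20 mm → susceptible
Tigecycline: 15 mm is ≤ 15 mm → R
Piperacillin-tazobactam: 24 mm is ≥ 23 mm — Susceptible
Chloramphenicol: 15 mm is ≤ 15 mm ⇒ Resistant
Erythromycin 11 mm: ≤ 18 mm → resistant
Gentamicin (20 mm) ≥ 16 mm ⇒ Susceptible
Cefepime 9 mm: in 7–12 mm → Intermediate
Azithromycin (23 mm) ≥ 19 mm — susceptible
Nafcillin: 25 mm is in 24–26 mm ⇒ I
Resistant: 4/10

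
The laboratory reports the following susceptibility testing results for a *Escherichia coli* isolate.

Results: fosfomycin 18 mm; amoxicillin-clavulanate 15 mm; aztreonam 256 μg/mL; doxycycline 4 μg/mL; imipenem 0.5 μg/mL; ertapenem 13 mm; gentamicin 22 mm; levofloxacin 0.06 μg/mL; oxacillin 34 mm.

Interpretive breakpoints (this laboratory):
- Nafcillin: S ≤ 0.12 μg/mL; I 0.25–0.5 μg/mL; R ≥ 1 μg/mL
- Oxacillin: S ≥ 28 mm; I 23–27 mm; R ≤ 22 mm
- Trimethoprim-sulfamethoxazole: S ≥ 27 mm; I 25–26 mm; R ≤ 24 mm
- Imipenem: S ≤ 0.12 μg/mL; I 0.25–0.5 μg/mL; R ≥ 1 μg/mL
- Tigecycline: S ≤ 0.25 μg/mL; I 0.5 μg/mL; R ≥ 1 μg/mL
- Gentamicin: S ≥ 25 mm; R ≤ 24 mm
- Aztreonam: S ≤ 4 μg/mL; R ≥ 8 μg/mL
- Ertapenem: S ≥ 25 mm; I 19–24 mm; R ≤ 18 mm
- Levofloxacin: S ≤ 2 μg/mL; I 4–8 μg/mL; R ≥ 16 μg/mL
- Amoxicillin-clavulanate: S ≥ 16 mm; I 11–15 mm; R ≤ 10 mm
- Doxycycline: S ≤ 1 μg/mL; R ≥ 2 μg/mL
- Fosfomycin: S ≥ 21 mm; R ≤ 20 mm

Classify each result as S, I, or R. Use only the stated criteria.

R, I, R, R, I, R, R, S, S

Fosfomycin: 18 mm is ≤ 20 mm → R
Amoxicillin-clavulanate (15 mm) in 11–15 mm ⇒ intermediate
Aztreonam (256 μg/mL) ≥ 8 μg/mL ⇒ Resistant
Doxycycline (4 μg/mL) ≥ 2 μg/mL ⇒ Resistant
Imipenem: 0.5 μg/mL is in 0.25–0.5 μg/mL ⇒ Intermediate
Ertapenem (13 mm) ≤ 18 mm — Resistant
Gentamicin (22 mm) ≤ 24 mm ⇒ Resistant
Levofloxacin (0.06 μg/mL) ≤ 2 μg/mL ⇒ Susceptible
Oxacillin: 34 mm is ≥ 28 mm → Susceptible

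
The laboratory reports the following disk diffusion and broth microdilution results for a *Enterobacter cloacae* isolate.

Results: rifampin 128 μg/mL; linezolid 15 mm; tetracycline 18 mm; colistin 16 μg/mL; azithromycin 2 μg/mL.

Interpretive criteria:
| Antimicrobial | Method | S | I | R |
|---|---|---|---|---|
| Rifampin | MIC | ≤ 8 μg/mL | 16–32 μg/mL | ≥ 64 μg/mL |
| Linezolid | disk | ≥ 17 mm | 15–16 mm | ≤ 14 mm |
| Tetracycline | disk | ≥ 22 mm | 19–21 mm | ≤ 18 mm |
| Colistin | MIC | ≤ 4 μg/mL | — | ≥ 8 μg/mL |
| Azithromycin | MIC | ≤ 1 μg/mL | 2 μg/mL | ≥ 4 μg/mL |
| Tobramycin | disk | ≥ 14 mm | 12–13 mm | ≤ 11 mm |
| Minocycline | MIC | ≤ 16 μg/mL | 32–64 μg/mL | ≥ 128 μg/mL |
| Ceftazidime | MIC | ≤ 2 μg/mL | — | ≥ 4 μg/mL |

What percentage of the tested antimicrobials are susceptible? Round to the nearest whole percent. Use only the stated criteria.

Rifampin (128 μg/mL) ≥ 64 μg/mL — Resistant
Linezolid: 15 mm is in 15–16 mm ⇒ I
Tetracycline (18 mm) ≤ 18 mm → resistant
Colistin 16 μg/mL: ≥ 8 μg/mL — resistant
Azithromycin (2 μg/mL) = 2 μg/mL ⇒ Intermediate
Susceptible: 0/5

0%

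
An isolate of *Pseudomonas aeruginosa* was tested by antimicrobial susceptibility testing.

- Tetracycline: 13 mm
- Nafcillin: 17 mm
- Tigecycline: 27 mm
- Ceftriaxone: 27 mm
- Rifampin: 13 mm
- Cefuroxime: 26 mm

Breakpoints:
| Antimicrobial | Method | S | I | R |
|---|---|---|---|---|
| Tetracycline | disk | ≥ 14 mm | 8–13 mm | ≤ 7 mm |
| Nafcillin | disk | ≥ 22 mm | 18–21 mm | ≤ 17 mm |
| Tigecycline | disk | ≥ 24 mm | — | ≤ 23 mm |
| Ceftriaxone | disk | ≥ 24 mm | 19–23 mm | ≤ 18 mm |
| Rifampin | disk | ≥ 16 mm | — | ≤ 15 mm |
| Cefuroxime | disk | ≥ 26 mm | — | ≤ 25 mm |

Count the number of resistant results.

Tetracycline 13 mm: in 8–13 mm ⇒ I
Nafcillin (17 mm) ≤ 17 mm ⇒ resistant
Tigecycline 27 mm: ≥ 24 mm ⇒ S
Ceftriaxone (27 mm) ≥ 24 mm → susceptible
Rifampin (13 mm) ≤ 15 mm — Resistant
Cefuroxime 26 mm: ≥ 26 mm ⇒ S
Resistant: 2

2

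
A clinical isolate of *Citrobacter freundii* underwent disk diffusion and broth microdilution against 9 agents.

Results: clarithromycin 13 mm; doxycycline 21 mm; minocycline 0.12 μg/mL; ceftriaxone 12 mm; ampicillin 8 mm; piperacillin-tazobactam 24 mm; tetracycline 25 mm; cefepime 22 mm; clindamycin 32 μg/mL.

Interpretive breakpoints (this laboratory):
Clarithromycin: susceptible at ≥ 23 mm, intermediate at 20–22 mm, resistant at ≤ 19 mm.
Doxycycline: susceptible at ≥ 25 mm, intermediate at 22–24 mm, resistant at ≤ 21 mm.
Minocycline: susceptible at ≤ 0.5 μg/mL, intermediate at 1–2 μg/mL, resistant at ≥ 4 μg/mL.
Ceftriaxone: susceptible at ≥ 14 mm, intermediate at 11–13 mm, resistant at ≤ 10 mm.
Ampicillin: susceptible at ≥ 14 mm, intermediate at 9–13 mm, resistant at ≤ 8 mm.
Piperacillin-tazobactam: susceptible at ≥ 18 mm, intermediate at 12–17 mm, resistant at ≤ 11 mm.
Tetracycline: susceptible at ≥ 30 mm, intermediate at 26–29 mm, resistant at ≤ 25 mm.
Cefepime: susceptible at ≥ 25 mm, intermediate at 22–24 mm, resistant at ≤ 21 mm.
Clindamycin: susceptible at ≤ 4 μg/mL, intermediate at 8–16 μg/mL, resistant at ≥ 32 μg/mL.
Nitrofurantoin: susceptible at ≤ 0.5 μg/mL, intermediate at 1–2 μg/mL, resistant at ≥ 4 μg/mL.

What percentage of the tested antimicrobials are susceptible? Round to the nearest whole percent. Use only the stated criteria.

Clarithromycin (13 mm) ≤ 19 mm → resistant
Doxycycline (21 mm) ≤ 21 mm — Resistant
Minocycline 0.12 μg/mL: ≤ 0.5 μg/mL — S
Ceftriaxone (12 mm) in 11–13 mm → intermediate
Ampicillin: 8 mm is ≤ 8 mm → R
Piperacillin-tazobactam (24 mm) ≥ 18 mm — susceptible
Tetracycline (25 mm) ≤ 25 mm ⇒ Resistant
Cefepime 22 mm: in 22–24 mm → Intermediate
Clindamycin (32 μg/mL) ≥ 32 μg/mL ⇒ R
Susceptible: 2/9

22%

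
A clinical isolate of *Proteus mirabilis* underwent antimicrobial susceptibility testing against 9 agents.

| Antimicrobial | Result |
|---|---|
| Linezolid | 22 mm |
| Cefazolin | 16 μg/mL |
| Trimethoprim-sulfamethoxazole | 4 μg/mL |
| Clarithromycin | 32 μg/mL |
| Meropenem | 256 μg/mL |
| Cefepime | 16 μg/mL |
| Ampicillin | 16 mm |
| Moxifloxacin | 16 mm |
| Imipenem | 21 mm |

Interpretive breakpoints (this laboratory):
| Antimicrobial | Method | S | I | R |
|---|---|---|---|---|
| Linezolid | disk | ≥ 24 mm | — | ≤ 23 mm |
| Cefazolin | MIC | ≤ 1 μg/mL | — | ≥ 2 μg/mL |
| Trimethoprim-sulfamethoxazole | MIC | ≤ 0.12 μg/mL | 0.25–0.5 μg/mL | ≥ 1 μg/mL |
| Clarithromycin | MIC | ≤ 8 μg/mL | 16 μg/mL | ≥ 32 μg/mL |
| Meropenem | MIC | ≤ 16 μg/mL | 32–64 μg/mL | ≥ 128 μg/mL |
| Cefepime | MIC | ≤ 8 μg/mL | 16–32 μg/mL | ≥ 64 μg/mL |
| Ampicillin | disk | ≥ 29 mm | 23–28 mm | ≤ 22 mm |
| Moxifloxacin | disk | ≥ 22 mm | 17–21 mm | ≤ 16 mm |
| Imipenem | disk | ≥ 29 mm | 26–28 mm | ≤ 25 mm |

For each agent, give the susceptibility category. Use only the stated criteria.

R, R, R, R, R, I, R, R, R

Linezolid (22 mm) ≤ 23 mm — R
Cefazolin: 16 μg/mL is ≥ 2 μg/mL — R
Trimethoprim-sulfamethoxazole: 4 μg/mL is ≥ 1 μg/mL → resistant
Clarithromycin 32 μg/mL: ≥ 32 μg/mL → R
Meropenem: 256 μg/mL is ≥ 128 μg/mL ⇒ resistant
Cefepime: 16 μg/mL is in 16–32 μg/mL ⇒ Intermediate
Ampicillin: 16 mm is ≤ 22 mm → Resistant
Moxifloxacin: 16 mm is ≤ 16 mm ⇒ resistant
Imipenem: 21 mm is ≤ 25 mm → resistant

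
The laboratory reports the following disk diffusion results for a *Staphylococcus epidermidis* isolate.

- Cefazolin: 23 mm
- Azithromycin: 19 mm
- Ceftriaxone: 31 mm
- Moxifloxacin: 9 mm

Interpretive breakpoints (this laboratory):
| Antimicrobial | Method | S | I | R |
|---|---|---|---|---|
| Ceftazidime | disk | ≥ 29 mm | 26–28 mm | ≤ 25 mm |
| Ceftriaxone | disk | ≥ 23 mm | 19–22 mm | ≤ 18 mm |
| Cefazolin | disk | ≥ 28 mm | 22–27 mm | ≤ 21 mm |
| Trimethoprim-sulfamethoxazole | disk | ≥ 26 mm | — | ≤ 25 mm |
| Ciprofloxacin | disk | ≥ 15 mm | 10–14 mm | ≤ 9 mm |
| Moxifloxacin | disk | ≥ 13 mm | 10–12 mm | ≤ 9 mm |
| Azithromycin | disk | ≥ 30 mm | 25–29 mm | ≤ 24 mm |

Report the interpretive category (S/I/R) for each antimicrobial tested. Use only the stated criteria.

Cefazolin (23 mm) in 22–27 mm → Intermediate
Azithromycin (19 mm) ≤ 24 mm → Resistant
Ceftriaxone: 31 mm is ≥ 23 mm → susceptible
Moxifloxacin (9 mm) ≤ 9 mm — resistant

I, R, S, R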